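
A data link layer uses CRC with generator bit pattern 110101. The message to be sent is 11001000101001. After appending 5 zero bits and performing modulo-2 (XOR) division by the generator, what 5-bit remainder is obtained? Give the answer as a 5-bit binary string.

10010

Append 5 zeros: 1100100010100100000. Divide by 110101 (XOR where the leading bit is 1):
  pos 0: 110010 XOR 110101 = 000111
  pos 3: 111001 XOR 110101 = 001100
  pos 5: 110001 XOR 110101 = 000100
  pos 8: 100001 XOR 110101 = 010100
  pos 9: 101000 XOR 110101 = 011101
  pos 10: 111010 XOR 110101 = 001111
  pos 12: 111100 XOR 110101 = 001001
Remainder (last 5 bits) = 10010. This is the CRC / FCS.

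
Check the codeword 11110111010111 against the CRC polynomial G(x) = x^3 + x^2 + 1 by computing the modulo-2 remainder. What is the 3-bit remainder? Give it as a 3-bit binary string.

010

Modulo-2 division of 11110111010111 by 1101:
  pos 0: 1111 XOR 1101 = 0010
  pos 2: 1001 XOR 1101 = 0100
  pos 3: 1001 XOR 1101 = 0100
  pos 4: 1001 XOR 1101 = 0100
  pos 5: 1000 XOR 1101 = 0101
  pos 6: 1011 XOR 1101 = 0110
  pos 7: 1100 XOR 1101 = 0001
  pos 10: 1111 XOR 1101 = 0010
Remainder = 010 (nonzero — an error is detected).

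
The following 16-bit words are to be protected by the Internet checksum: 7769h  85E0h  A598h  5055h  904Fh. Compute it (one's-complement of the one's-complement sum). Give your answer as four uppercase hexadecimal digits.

One's-complement addition (fold any carry out of bit 15 back into bit 0):
  0x7769 + 0x85E0 = 0x0FD49
  0xFD49 + 0xA598 = 0x1A2E1 → wrap carry → 0xA2E2
  0xA2E2 + 0x5055 = 0x0F337
  0xF337 + 0x904F = 0x18386 → wrap carry → 0x8387
One's-complement sum = 0x8387.
Checksum = ~0x8387 & 0xFFFF = 0x7C78.

7C78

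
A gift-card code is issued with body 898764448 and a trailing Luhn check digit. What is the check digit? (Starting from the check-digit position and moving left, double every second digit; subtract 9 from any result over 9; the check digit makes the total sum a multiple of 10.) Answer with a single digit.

Partial digits right→left: 8 4 4 4 6 7 8 9 8
Double every second digit counting from the check-digit position (so the 1st, 3rd, 5th, ... of the partial from the right).
  doubled (with −9 where >9): 7 8 3 7 7 → sum 32
  kept as-is: 4 4 7 9 → sum 24
Total = 32 + 24 = 56.
Check digit = (10 − (56 mod 10)) mod 10 = 4.

4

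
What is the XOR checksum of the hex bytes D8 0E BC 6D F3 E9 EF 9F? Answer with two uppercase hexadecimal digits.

XOR the bytes together:
  start with 0xD8
  0xD8 ⊕ 0x0E = 0xD6
  0xD6 ⊕ 0xBC = 0x6A
  0x6A ⊕ 0x6D = 0x07
  0x07 ⊕ 0xF3 = 0xF4
  0xF4 ⊕ 0xE9 = 0x1D
  0x1D ⊕ 0xEF = 0xF2
  0xF2 ⊕ 0x9F = 0x6D

6D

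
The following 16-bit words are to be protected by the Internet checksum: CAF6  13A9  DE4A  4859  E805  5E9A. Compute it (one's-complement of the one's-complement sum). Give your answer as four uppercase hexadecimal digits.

B41B

One's-complement addition (fold any carry out of bit 15 back into bit 0):
  0xCAF6 + 0x13A9 = 0x0DE9F
  0xDE9F + 0xDE4A = 0x1BCE9 → wrap carry → 0xBCEA
  0xBCEA + 0x4859 = 0x10543 → wrap carry → 0x0544
  0x0544 + 0xE805 = 0x0ED49
  0xED49 + 0x5E9A = 0x14BE3 → wrap carry → 0x4BE4
One's-complement sum = 0x4BE4.
Checksum = ~0x4BE4 & 0xFFFF = 0xB41B.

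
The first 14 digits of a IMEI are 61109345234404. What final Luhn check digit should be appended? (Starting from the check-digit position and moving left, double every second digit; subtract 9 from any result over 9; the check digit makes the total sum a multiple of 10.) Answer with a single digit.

Partial digits right→left: 4 0 4 4 3 2 5 4 3 9 0 1 1 6
Double every second digit counting from the check-digit position (so the 1st, 3rd, 5th, ... of the partial from the right).
  doubled (with −9 where >9): 8 8 6 1 6 0 2 → sum 31
  kept as-is: 0 4 2 4 9 1 6 → sum 26
Total = 31 + 26 = 57.
Check digit = (10 − (57 mod 10)) mod 10 = 3.

3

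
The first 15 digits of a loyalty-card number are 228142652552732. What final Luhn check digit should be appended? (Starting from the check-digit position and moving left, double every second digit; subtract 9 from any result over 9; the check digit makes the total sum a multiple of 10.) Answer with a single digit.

4

Partial digits right→left: 2 3 7 2 5 5 2 5 6 2 4 1 8 2 2
Double every second digit counting from the check-digit position (so the 1st, 3rd, 5th, ... of the partial from the right).
  doubled (with −9 where >9): 4 5 1 4 3 8 7 4 → sum 36
  kept as-is: 3 2 5 5 2 1 2 → sum 20
Total = 36 + 20 = 56.
Check digit = (10 − (56 mod 10)) mod 10 = 4.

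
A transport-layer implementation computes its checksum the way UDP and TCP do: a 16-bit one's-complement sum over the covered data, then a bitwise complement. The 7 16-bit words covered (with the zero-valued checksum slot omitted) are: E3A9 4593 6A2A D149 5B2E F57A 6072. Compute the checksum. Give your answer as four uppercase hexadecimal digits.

One's-complement addition (fold any carry out of bit 15 back into bit 0):
  0xE3A9 + 0x4593 = 0x1293C → wrap carry → 0x293D
  0x293D + 0x6A2A = 0x09367
  0x9367 + 0xD149 = 0x164B0 → wrap carry → 0x64B1
  0x64B1 + 0x5B2E = 0x0BFDF
  0xBFDF + 0xF57A = 0x1B559 → wrap carry → 0xB55A
  0xB55A + 0x6072 = 0x115CC → wrap carry → 0x15CD
One's-complement sum = 0x15CD.
Checksum = ~0x15CD & 0xFFFF = 0xEA32.

EA32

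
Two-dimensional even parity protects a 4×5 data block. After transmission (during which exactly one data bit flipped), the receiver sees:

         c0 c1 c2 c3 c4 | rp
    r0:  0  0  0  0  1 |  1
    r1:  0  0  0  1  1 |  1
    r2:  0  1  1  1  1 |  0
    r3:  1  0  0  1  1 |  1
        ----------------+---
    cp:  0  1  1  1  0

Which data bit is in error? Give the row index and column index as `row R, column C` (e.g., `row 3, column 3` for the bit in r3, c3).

row 1, column 0

Recompute each row's even parity and compare to rp:
  r0: data parity 1, sent rp 1 → ok
  r1: data parity 0, sent rp 1 → mismatch
  r2: data parity 0, sent rp 0 → ok
  r3: data parity 1, sent rp 1 → ok
Recompute each column's even parity and compare to cp:
  c0: data parity 1, sent cp 0 → mismatch
  c1: data parity 1, sent cp 1 → ok
  c2: data parity 1, sent cp 1 → ok
  c3: data parity 1, sent cp 1 → ok
  c4: data parity 0, sent cp 0 → ok
Exactly one row (r1) and one column (c0) fail → the flipped bit is at their intersection.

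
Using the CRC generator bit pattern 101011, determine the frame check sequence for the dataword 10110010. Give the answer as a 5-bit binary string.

00011

Append 5 zeros: 1011001000000. Divide by 101011 (XOR where the leading bit is 1):
  pos 0: 101100 XOR 101011 = 000111
  pos 3: 111100 XOR 101011 = 010111
  pos 4: 101110 XOR 101011 = 000101
  pos 7: 101000 XOR 101011 = 000011
Remainder (last 5 bits) = 00011. This is the CRC / FCS.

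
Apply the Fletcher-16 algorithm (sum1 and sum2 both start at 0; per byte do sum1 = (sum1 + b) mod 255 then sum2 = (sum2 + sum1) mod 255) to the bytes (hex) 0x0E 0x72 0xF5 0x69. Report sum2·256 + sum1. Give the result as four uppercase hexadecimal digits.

Running sums (mod 255):
  after byte 0 (0x0E): sum1=14, sum2=14
  after byte 1 (0x72): sum1=128, sum2=142
  after byte 2 (0xF5): sum1=118, sum2=5
  after byte 3 (0x69): sum1=223, sum2=228
Checksum = sum2·256 + sum1 = 228·256 + 223 = 58591 = 0xE4DF.

E4DF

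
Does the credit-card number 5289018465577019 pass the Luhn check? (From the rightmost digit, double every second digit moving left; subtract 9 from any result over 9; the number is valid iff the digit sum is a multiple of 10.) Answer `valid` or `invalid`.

From the right, keep odd positions and double even positions (subtract 9 from any doubled value over 9):
  doubled (positions 2,4,...): 2 5 1 3 7 0 7 1 → sum 26
  kept (positions 1,3,...): 9 0 7 5 4 1 9 2 → sum 37
Total = 63.
63 mod 10 = 3, so the number is invalid.

invalid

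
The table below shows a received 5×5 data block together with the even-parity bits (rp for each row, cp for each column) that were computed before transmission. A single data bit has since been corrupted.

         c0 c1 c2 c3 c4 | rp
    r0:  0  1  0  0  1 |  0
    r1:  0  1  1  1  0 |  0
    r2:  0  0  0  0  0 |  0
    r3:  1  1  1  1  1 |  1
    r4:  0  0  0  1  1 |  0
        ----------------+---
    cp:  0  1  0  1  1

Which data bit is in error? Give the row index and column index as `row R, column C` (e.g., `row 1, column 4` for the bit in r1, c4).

Recompute each row's even parity and compare to rp:
  r0: data parity 0, sent rp 0 → ok
  r1: data parity 1, sent rp 0 → mismatch
  r2: data parity 0, sent rp 0 → ok
  r3: data parity 1, sent rp 1 → ok
  r4: data parity 0, sent rp 0 → ok
Recompute each column's even parity and compare to cp:
  c0: data parity 1, sent cp 0 → mismatch
  c1: data parity 1, sent cp 1 → ok
  c2: data parity 0, sent cp 0 → ok
  c3: data parity 1, sent cp 1 → ok
  c4: data parity 1, sent cp 1 → ok
Exactly one row (r1) and one column (c0) fail → the flipped bit is at their intersection.

row 1, column 0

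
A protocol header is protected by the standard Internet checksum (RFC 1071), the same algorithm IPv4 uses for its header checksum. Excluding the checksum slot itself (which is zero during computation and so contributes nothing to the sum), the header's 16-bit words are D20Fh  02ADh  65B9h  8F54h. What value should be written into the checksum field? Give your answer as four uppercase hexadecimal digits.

One's-complement addition (fold any carry out of bit 15 back into bit 0):
  0xD20F + 0x02AD = 0x0D4BC
  0xD4BC + 0x65B9 = 0x13A75 → wrap carry → 0x3A76
  0x3A76 + 0x8F54 = 0x0C9CA
One's-complement sum = 0xC9CA.
Checksum = ~0xC9CA & 0xFFFF = 0x3635.

3635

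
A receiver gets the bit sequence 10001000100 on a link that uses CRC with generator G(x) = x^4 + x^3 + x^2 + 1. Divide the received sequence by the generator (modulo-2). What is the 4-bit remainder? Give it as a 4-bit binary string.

Modulo-2 division of 10001000100 by 11101:
  pos 0: 10001 XOR 11101 = 01100
  pos 1: 11000 XOR 11101 = 00101
  pos 3: 10100 XOR 11101 = 01001
  pos 4: 10011 XOR 11101 = 01110
  pos 5: 11100 XOR 11101 = 00001
Remainder = 0010 (nonzero — an error is detected).

0010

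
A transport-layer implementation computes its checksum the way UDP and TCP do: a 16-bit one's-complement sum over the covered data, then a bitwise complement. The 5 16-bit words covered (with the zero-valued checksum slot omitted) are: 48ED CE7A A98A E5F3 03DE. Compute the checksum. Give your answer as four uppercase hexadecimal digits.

One's-complement addition (fold any carry out of bit 15 back into bit 0):
  0x48ED + 0xCE7A = 0x11767 → wrap carry → 0x1768
  0x1768 + 0xA98A = 0x0C0F2
  0xC0F2 + 0xE5F3 = 0x1A6E5 → wrap carry → 0xA6E6
  0xA6E6 + 0x03DE = 0x0AAC4
One's-complement sum = 0xAAC4.
Checksum = ~0xAAC4 & 0xFFFF = 0x553B.

553B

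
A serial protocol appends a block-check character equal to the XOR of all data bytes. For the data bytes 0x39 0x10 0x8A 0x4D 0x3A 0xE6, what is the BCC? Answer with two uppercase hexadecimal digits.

XOR the bytes together:
  start with 0x39
  0x39 ⊕ 0x10 = 0x29
  0x29 ⊕ 0x8A = 0xA3
  0xA3 ⊕ 0x4D = 0xEE
  0xEE ⊕ 0x3A = 0xD4
  0xD4 ⊕ 0xE6 = 0x32

32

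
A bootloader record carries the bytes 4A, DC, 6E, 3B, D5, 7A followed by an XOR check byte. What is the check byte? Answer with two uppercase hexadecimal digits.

XOR the bytes together:
  start with 0x4A
  0x4A ⊕ 0xDC = 0x96
  0x96 ⊕ 0x6E = 0xF8
  0xF8 ⊕ 0x3B = 0xC3
  0xC3 ⊕ 0xD5 = 0x16
  0x16 ⊕ 0x7A = 0x6C

6C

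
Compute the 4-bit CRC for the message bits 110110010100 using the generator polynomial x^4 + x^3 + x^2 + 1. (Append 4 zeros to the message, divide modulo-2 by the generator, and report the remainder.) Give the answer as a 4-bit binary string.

Append 4 zeros: 1101100101000000. Divide by 11101 (XOR where the leading bit is 1):
  pos 0: 11011 XOR 11101 = 00110
  pos 2: 11000 XOR 11101 = 00101
  pos 4: 10110 XOR 11101 = 01011
  pos 5: 10111 XOR 11101 = 01010
  pos 6: 10100 XOR 11101 = 01001
  pos 7: 10010 XOR 11101 = 01111
  pos 8: 11110 XOR 11101 = 00011
  pos 11: 11000 XOR 11101 = 00101
Remainder (last 4 bits) = 0101. This is the CRC / FCS.

0101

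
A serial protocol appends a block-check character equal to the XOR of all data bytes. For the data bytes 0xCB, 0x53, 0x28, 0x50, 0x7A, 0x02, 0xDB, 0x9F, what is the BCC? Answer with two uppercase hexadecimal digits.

DC

XOR the bytes together:
  start with 0xCB
  0xCB ⊕ 0x53 = 0x98
  0x98 ⊕ 0x28 = 0xB0
  0xB0 ⊕ 0x50 = 0xE0
  0xE0 ⊕ 0x7A = 0x9A
  0x9A ⊕ 0x02 = 0x98
  0x98 ⊕ 0xDB = 0x43
  0x43 ⊕ 0x9F = 0xDC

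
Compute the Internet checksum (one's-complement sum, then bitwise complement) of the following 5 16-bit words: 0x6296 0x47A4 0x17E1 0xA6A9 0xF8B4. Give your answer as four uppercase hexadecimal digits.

9E85

One's-complement addition (fold any carry out of bit 15 back into bit 0):
  0x6296 + 0x47A4 = 0x0AA3A
  0xAA3A + 0x17E1 = 0x0C21B
  0xC21B + 0xA6A9 = 0x168C4 → wrap carry → 0x68C5
  0x68C5 + 0xF8B4 = 0x16179 → wrap carry → 0x617A
One's-complement sum = 0x617A.
Checksum = ~0x617A & 0xFFFF = 0x9E85.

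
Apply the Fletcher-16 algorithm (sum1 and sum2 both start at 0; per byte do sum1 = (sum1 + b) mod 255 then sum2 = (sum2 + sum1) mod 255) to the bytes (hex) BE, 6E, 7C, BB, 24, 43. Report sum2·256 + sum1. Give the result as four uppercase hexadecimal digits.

Running sums (mod 255):
  after byte 0 (BE): sum1=190, sum2=190
  after byte 1 (6E): sum1=45, sum2=235
  after byte 2 (7C): sum1=169, sum2=149
  after byte 3 (BB): sum1=101, sum2=250
  after byte 4 (24): sum1=137, sum2=132
  after byte 5 (43): sum1=204, sum2=81
Checksum = sum2·256 + sum1 = 81·256 + 204 = 20940 = 0x51CC.

51CC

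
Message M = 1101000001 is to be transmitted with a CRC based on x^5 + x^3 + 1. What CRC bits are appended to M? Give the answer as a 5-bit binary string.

10000

Append 5 zeros: 110100000100000. Divide by 101001 (XOR where the leading bit is 1):
  pos 0: 110100 XOR 101001 = 011101
  pos 1: 111010 XOR 101001 = 010011
  pos 2: 100110 XOR 101001 = 001111
  pos 4: 111101 XOR 101001 = 010100
  pos 5: 101000 XOR 101001 = 000001
Remainder (last 5 bits) = 10000. This is the CRC / FCS.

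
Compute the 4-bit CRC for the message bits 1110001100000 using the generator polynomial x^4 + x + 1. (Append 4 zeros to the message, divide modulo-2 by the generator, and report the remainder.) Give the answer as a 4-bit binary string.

Append 4 zeros: 11100011000000000. Divide by 10011 (XOR where the leading bit is 1):
  pos 0: 11100 XOR 10011 = 01111
  pos 1: 11110 XOR 10011 = 01101
  pos 2: 11011 XOR 10011 = 01000
  pos 3: 10001 XOR 10011 = 00010
  pos 6: 10000 XOR 10011 = 00011
  pos 9: 11000 XOR 10011 = 01011
  pos 10: 10110 XOR 10011 = 00101
  pos 12: 10100 XOR 10011 = 00111
Remainder (last 4 bits) = 0111. This is the CRC / FCS.

0111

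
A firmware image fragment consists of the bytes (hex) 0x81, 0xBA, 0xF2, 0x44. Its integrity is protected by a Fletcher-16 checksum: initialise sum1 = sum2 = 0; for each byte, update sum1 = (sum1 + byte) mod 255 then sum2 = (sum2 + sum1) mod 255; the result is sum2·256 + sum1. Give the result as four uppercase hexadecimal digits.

6073

Running sums (mod 255):
  after byte 0 (0x81): sum1=129, sum2=129
  after byte 1 (0xBA): sum1=60, sum2=189
  after byte 2 (0xF2): sum1=47, sum2=236
  after byte 3 (0x44): sum1=115, sum2=96
Checksum = sum2·256 + sum1 = 96·256 + 115 = 24691 = 0x6073.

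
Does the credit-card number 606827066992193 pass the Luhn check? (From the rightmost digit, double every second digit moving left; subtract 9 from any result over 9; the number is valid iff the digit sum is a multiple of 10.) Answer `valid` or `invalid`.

From the right, keep odd positions and double even positions (subtract 9 from any doubled value over 9):
  doubled (positions 2,4,...): 9 4 9 3 5 7 0 → sum 37
  kept (positions 1,3,...): 3 1 9 6 0 2 6 6 → sum 33
Total = 70.
70 mod 10 = 0, so the number is valid.

valid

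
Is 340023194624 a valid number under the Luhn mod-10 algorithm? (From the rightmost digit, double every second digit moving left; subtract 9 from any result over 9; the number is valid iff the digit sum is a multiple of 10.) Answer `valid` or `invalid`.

valid

From the right, keep odd positions and double even positions (subtract 9 from any doubled value over 9):
  doubled (positions 2,4,...): 4 8 2 4 0 6 → sum 24
  kept (positions 1,3,...): 4 6 9 3 0 4 → sum 26
Total = 50.
50 mod 10 = 0, so the number is valid.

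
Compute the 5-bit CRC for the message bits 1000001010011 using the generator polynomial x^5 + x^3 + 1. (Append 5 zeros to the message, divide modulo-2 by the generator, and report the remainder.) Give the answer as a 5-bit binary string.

10001

Append 5 zeros: 100000101001100000. Divide by 101001 (XOR where the leading bit is 1):
  pos 0: 100000 XOR 101001 = 001001
  pos 2: 100110 XOR 101001 = 001111
  pos 4: 111110 XOR 101001 = 010111
  pos 5: 101110 XOR 101001 = 000111
  pos 8: 111110 XOR 101001 = 010111
  pos 9: 101110 XOR 101001 = 000111
  pos 12: 111000 XOR 101001 = 010001
Remainder (last 5 bits) = 10001. This is the CRC / FCS.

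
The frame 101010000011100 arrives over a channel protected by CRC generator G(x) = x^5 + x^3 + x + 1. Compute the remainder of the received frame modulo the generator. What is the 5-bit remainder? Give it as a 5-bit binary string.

00000

Modulo-2 division of 101010000011100 by 101011:
  pos 0: 101010 XOR 101011 = 000001
  pos 5: 100001 XOR 101011 = 001010
  pos 7: 101011 XOR 101011 = 000000
Remainder = 00000 (zero — the frame passes the CRC check).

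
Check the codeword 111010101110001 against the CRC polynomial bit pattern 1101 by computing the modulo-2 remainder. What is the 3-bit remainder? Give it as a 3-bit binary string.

Modulo-2 division of 111010101110001 by 1101:
  pos 0: 1110 XOR 1101 = 0011
  pos 2: 1110 XOR 1101 = 0011
  pos 4: 1110 XOR 1101 = 0011
  pos 6: 1111 XOR 1101 = 0010
  pos 8: 1010 XOR 1101 = 0111
  pos 9: 1110 XOR 1101 = 0011
  pos 11: 1101 XOR 1101 = 0000
Remainder = 000 (zero — the frame passes the CRC check).

000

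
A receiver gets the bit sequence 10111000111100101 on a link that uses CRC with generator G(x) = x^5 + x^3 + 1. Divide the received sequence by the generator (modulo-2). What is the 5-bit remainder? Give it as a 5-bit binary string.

01101

Modulo-2 division of 10111000111100101 by 101001:
  pos 0: 101110 XOR 101001 = 000111
  pos 3: 111001 XOR 101001 = 010000
  pos 4: 100001 XOR 101001 = 001000
  pos 6: 100011 XOR 101001 = 001010
  pos 8: 101000 XOR 101001 = 000001
Remainder = 01101 (nonzero — an error is detected).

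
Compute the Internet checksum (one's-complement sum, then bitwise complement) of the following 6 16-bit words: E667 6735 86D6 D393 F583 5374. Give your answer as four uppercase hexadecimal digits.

One's-complement addition (fold any carry out of bit 15 back into bit 0):
  0xE667 + 0x6735 = 0x14D9C → wrap carry → 0x4D9D
  0x4D9D + 0x86D6 = 0x0D473
  0xD473 + 0xD393 = 0x1A806 → wrap carry → 0xA807
  0xA807 + 0xF583 = 0x19D8A → wrap carry → 0x9D8B
  0x9D8B + 0x5374 = 0x0F0FF
One's-complement sum = 0xF0FF.
Checksum = ~0xF0FF & 0xFFFF = 0x0F00.

0F00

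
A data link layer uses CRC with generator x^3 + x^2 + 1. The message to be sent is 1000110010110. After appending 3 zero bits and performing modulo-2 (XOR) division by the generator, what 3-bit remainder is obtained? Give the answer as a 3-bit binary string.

Append 3 zeros: 1000110010110000. Divide by 1101 (XOR where the leading bit is 1):
  pos 0: 1000 XOR 1101 = 0101
  pos 1: 1011 XOR 1101 = 0110
  pos 2: 1101 XOR 1101 = 0000
  pos 8: 1011 XOR 1101 = 0110
  pos 9: 1100 XOR 1101 = 0001
  pos 12: 1000 XOR 1101 = 0101
Remainder (last 3 bits) = 101. This is the CRC / FCS.

101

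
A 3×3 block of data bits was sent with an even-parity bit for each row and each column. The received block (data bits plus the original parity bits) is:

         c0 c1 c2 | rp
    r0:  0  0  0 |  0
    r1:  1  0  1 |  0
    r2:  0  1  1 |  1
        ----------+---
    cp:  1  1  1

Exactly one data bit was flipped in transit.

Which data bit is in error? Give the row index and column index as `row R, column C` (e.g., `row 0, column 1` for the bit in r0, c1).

row 2, column 2

Recompute each row's even parity and compare to rp:
  r0: data parity 0, sent rp 0 → ok
  r1: data parity 0, sent rp 0 → ok
  r2: data parity 0, sent rp 1 → mismatch
Recompute each column's even parity and compare to cp:
  c0: data parity 1, sent cp 1 → ok
  c1: data parity 1, sent cp 1 → ok
  c2: data parity 0, sent cp 1 → mismatch
Exactly one row (r2) and one column (c2) fail → the flipped bit is at their intersection.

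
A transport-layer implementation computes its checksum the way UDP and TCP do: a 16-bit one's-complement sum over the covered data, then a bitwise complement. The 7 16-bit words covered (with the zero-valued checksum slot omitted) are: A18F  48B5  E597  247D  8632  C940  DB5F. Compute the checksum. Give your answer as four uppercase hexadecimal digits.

One's-complement addition (fold any carry out of bit 15 back into bit 0):
  0xA18F + 0x48B5 = 0x0EA44
  0xEA44 + 0xE597 = 0x1CFDB → wrap carry → 0xCFDC
  0xCFDC + 0x247D = 0x0F459
  0xF459 + 0x8632 = 0x17A8B → wrap carry → 0x7A8C
  0x7A8C + 0xC940 = 0x143CC → wrap carry → 0x43CD
  0x43CD + 0xDB5F = 0x11F2C → wrap carry → 0x1F2D
One's-complement sum = 0x1F2D.
Checksum = ~0x1F2D & 0xFFFF = 0xE0D2.

E0D2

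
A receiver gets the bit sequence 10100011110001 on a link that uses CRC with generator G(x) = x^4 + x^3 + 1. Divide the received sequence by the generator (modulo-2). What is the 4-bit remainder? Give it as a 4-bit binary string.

0000

Modulo-2 division of 10100011110001 by 11001:
  pos 0: 10100 XOR 11001 = 01101
  pos 1: 11010 XOR 11001 = 00011
  pos 4: 11111 XOR 11001 = 00110
  pos 6: 11010 XOR 11001 = 00011
  pos 9: 11001 XOR 11001 = 00000
Remainder = 0000 (zero — the frame passes the CRC check).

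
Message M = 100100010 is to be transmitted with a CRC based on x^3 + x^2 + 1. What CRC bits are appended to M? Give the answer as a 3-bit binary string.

010

Append 3 zeros: 100100010000. Divide by 1101 (XOR where the leading bit is 1):
  pos 0: 1001 XOR 1101 = 0100
  pos 1: 1000 XOR 1101 = 0101
  pos 2: 1010 XOR 1101 = 0111
  pos 3: 1110 XOR 1101 = 0011
  pos 5: 1110 XOR 1101 = 0011
  pos 7: 1100 XOR 1101 = 0001
Remainder (last 3 bits) = 010. This is the CRC / FCS.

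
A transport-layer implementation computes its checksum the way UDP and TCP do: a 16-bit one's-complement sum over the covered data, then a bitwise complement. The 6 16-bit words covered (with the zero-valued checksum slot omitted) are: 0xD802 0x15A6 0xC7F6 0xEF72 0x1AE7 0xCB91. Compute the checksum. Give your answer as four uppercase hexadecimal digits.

One's-complement addition (fold any carry out of bit 15 back into bit 0):
  0xD802 + 0x15A6 = 0x0EDA8
  0xEDA8 + 0xC7F6 = 0x1B59E → wrap carry → 0xB59F
  0xB59F + 0xEF72 = 0x1A511 → wrap carry → 0xA512
  0xA512 + 0x1AE7 = 0x0BFF9
  0xBFF9 + 0xCB91 = 0x18B8A → wrap carry → 0x8B8B
One's-complement sum = 0x8B8B.
Checksum = ~0x8B8B & 0xFFFF = 0x7474.

7474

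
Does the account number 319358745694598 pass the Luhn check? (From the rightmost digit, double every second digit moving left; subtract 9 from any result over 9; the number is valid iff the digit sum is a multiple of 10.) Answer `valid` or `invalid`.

invalid

From the right, keep odd positions and double even positions (subtract 9 from any doubled value over 9):
  doubled (positions 2,4,...): 9 8 3 8 7 6 2 → sum 43
  kept (positions 1,3,...): 8 5 9 5 7 5 9 3 → sum 51
Total = 94.
94 mod 10 = 4, so the number is invalid.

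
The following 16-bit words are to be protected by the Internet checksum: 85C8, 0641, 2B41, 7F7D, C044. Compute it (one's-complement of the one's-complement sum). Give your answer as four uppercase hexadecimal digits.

One's-complement addition (fold any carry out of bit 15 back into bit 0):
  0x85C8 + 0x0641 = 0x08C09
  0x8C09 + 0x2B41 = 0x0B74A
  0xB74A + 0x7F7D = 0x136C7 → wrap carry → 0x36C8
  0x36C8 + 0xC044 = 0x0F70C
One's-complement sum = 0xF70C.
Checksum = ~0xF70C & 0xFFFF = 0x08F3.

08F3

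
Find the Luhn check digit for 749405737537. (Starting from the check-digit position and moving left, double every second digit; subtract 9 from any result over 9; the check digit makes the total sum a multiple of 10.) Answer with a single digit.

8

Partial digits right→left: 7 3 5 7 3 7 5 0 4 9 4 7
Double every second digit counting from the check-digit position (so the 1st, 3rd, 5th, ... of the partial from the right).
  doubled (with −9 where >9): 5 1 6 1 8 8 → sum 29
  kept as-is: 3 7 7 0 9 7 → sum 33
Total = 29 + 33 = 62.
Check digit = (10 − (62 mod 10)) mod 10 = 8.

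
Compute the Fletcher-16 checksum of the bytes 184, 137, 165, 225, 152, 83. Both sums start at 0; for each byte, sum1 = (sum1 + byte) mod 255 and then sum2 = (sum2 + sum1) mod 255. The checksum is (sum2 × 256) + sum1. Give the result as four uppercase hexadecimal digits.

Running sums (mod 255):
  after byte 0 (184): sum1=184, sum2=184
  after byte 1 (137): sum1=66, sum2=250
  after byte 2 (165): sum1=231, sum2=226
  after byte 3 (225): sum1=201, sum2=172
  after byte 4 (152): sum1=98, sum2=15
  after byte 5 (83): sum1=181, sum2=196
Checksum = sum2·256 + sum1 = 196·256 + 181 = 50357 = 0xC4B5.

C4B5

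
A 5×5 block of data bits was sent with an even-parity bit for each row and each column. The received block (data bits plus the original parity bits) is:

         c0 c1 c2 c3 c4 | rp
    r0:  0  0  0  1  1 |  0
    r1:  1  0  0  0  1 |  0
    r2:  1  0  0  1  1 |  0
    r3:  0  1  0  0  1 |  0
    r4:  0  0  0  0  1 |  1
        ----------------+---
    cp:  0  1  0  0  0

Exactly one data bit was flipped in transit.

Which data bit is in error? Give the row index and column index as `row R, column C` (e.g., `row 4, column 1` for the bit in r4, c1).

row 2, column 4

Recompute each row's even parity and compare to rp:
  r0: data parity 0, sent rp 0 → ok
  r1: data parity 0, sent rp 0 → ok
  r2: data parity 1, sent rp 0 → mismatch
  r3: data parity 0, sent rp 0 → ok
  r4: data parity 1, sent rp 1 → ok
Recompute each column's even parity and compare to cp:
  c0: data parity 0, sent cp 0 → ok
  c1: data parity 1, sent cp 1 → ok
  c2: data parity 0, sent cp 0 → ok
  c3: data parity 0, sent cp 0 → ok
  c4: data parity 1, sent cp 0 → mismatch
Exactly one row (r2) and one column (c4) fail → the flipped bit is at their intersection.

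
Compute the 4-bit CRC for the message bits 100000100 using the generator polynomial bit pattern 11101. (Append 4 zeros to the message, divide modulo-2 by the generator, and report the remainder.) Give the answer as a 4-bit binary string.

1001

Append 4 zeros: 1000001000000. Divide by 11101 (XOR where the leading bit is 1):
  pos 0: 10000 XOR 11101 = 01101
  pos 1: 11010 XOR 11101 = 00111
  pos 3: 11110 XOR 11101 = 00011
  pos 6: 11000 XOR 11101 = 00101
  pos 8: 10100 XOR 11101 = 01001
Remainder (last 4 bits) = 1001. This is the CRC / FCS.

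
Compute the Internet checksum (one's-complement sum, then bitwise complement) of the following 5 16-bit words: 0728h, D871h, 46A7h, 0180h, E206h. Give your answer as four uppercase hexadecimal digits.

F637

One's-complement addition (fold any carry out of bit 15 back into bit 0):
  0x0728 + 0xD871 = 0x0DF99
  0xDF99 + 0x46A7 = 0x12640 → wrap carry → 0x2641
  0x2641 + 0x0180 = 0x027C1
  0x27C1 + 0xE206 = 0x109C7 → wrap carry → 0x09C8
One's-complement sum = 0x09C8.
Checksum = ~0x09C8 & 0xFFFF = 0xF637.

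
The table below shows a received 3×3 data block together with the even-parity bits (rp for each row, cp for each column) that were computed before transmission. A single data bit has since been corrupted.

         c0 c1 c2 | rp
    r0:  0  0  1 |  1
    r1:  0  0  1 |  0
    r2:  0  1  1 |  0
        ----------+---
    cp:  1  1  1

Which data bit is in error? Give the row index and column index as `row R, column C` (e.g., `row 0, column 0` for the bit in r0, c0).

row 1, column 0

Recompute each row's even parity and compare to rp:
  r0: data parity 1, sent rp 1 → ok
  r1: data parity 1, sent rp 0 → mismatch
  r2: data parity 0, sent rp 0 → ok
Recompute each column's even parity and compare to cp:
  c0: data parity 0, sent cp 1 → mismatch
  c1: data parity 1, sent cp 1 → ok
  c2: data parity 1, sent cp 1 → ok
Exactly one row (r1) and one column (c0) fail → the flipped bit is at their intersection.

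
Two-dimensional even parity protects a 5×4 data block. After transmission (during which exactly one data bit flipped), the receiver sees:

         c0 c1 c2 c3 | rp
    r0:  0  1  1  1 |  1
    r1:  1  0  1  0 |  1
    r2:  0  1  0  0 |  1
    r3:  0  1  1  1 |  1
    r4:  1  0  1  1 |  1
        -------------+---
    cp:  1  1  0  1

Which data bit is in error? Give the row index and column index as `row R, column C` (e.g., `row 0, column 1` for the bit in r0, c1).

row 1, column 0

Recompute each row's even parity and compare to rp:
  r0: data parity 1, sent rp 1 → ok
  r1: data parity 0, sent rp 1 → mismatch
  r2: data parity 1, sent rp 1 → ok
  r3: data parity 1, sent rp 1 → ok
  r4: data parity 1, sent rp 1 → ok
Recompute each column's even parity and compare to cp:
  c0: data parity 0, sent cp 1 → mismatch
  c1: data parity 1, sent cp 1 → ok
  c2: data parity 0, sent cp 0 → ok
  c3: data parity 1, sent cp 1 → ok
Exactly one row (r1) and one column (c0) fail → the flipped bit is at their intersection.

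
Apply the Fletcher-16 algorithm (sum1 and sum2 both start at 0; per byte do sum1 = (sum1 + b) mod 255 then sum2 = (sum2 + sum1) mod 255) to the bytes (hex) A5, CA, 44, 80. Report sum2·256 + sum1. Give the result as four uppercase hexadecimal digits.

Running sums (mod 255):
  after byte 0 (A5): sum1=165, sum2=165
  after byte 1 (CA): sum1=112, sum2=22
  after byte 2 (44): sum1=180, sum2=202
  after byte 3 (80): sum1=53, sum2=0
Checksum = sum2·256 + sum1 = 0·256 + 53 = 53 = 0x0035.

0035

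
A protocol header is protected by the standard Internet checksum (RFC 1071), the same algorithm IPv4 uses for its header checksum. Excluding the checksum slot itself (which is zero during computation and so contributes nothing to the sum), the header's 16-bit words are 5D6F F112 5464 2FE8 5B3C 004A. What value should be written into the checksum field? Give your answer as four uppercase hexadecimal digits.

D1AA

One's-complement addition (fold any carry out of bit 15 back into bit 0):
  0x5D6F + 0xF112 = 0x14E81 → wrap carry → 0x4E82
  0x4E82 + 0x5464 = 0x0A2E6
  0xA2E6 + 0x2FE8 = 0x0D2CE
  0xD2CE + 0x5B3C = 0x12E0A → wrap carry → 0x2E0B
  0x2E0B + 0x004A = 0x02E55
One's-complement sum = 0x2E55.
Checksum = ~0x2E55 & 0xFFFF = 0xD1AA.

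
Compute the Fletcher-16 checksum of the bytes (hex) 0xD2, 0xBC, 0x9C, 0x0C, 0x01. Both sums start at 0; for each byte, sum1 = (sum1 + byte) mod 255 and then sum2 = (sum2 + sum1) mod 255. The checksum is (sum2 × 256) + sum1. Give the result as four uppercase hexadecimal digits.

Running sums (mod 255):
  after byte 0 (0xD2): sum1=210, sum2=210
  after byte 1 (0xBC): sum1=143, sum2=98
  after byte 2 (0x9C): sum1=44, sum2=142
  after byte 3 (0x0C): sum1=56, sum2=198
  after byte 4 (0x01): sum1=57, sum2=0
Checksum = sum2·256 + sum1 = 0·256 + 57 = 57 = 0x0039.

0039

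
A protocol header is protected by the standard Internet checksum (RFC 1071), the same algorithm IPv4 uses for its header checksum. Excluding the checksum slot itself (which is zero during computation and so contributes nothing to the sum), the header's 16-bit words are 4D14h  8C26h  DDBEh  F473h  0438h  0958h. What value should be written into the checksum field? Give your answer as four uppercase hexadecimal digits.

One's-complement addition (fold any carry out of bit 15 back into bit 0):
  0x4D14 + 0x8C26 = 0x0D93A
  0xD93A + 0xDDBE = 0x1B6F8 → wrap carry → 0xB6F9
  0xB6F9 + 0xF473 = 0x1AB6C → wrap carry → 0xAB6D
  0xAB6D + 0x0438 = 0x0AFA5
  0xAFA5 + 0x0958 = 0x0B8FD
One's-complement sum = 0xB8FD.
Checksum = ~0xB8FD & 0xFFFF = 0x4702.

4702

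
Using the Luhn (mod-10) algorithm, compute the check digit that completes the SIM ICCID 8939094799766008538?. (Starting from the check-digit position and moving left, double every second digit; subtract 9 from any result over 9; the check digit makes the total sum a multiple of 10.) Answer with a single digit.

Partial digits right→left: 8 3 5 8 0 0 6 6 7 9 9 7 4 9 0 9 3 9 8
Double every second digit counting from the check-digit position (so the 1st, 3rd, 5th, ... of the partial from the right).
  doubled (with −9 where >9): 7 1 0 3 5 9 8 0 6 7 → sum 46
  kept as-is: 3 8 0 6 9 7 9 9 9 → sum 60
Total = 46 + 60 = 106.
Check digit = (10 − (106 mod 10)) mod 10 = 4.

4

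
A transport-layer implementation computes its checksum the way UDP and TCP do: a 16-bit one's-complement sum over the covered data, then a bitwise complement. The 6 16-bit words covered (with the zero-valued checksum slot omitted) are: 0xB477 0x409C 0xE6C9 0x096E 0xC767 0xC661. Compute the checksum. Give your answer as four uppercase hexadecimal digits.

8CEA

One's-complement addition (fold any carry out of bit 15 back into bit 0):
  0xB477 + 0x409C = 0x0F513
  0xF513 + 0xE6C9 = 0x1DBDC → wrap carry → 0xDBDD
  0xDBDD + 0x096E = 0x0E54B
  0xE54B + 0xC767 = 0x1ACB2 → wrap carry → 0xACB3
  0xACB3 + 0xC661 = 0x17314 → wrap carry → 0x7315
One's-complement sum = 0x7315.
Checksum = ~0x7315 & 0xFFFF = 0x8CEA.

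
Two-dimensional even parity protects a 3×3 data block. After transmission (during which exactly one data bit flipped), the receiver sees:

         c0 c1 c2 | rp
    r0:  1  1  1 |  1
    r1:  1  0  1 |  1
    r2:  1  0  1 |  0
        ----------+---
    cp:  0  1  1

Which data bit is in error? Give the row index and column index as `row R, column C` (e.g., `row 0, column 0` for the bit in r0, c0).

Recompute each row's even parity and compare to rp:
  r0: data parity 1, sent rp 1 → ok
  r1: data parity 0, sent rp 1 → mismatch
  r2: data parity 0, sent rp 0 → ok
Recompute each column's even parity and compare to cp:
  c0: data parity 1, sent cp 0 → mismatch
  c1: data parity 1, sent cp 1 → ok
  c2: data parity 1, sent cp 1 → ok
Exactly one row (r1) and one column (c0) fail → the flipped bit is at their intersection.

row 1, column 0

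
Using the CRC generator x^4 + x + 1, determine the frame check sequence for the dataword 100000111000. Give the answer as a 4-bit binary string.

Append 4 zeros: 1000001110000000. Divide by 10011 (XOR where the leading bit is 1):
  pos 0: 10000 XOR 10011 = 00011
  pos 3: 11011 XOR 10011 = 01000
  pos 4: 10001 XOR 10011 = 00010
  pos 7: 10000 XOR 10011 = 00011
  pos 10: 11000 XOR 10011 = 01011
  pos 11: 10110 XOR 10011 = 00101
Remainder (last 4 bits) = 0101. This is the CRC / FCS.

0101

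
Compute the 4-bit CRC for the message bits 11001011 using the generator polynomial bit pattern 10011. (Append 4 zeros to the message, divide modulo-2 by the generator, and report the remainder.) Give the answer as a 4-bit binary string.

0111

Append 4 zeros: 110010110000. Divide by 10011 (XOR where the leading bit is 1):
  pos 0: 11001 XOR 10011 = 01010
  pos 1: 10100 XOR 10011 = 00111
  pos 3: 11111 XOR 10011 = 01100
  pos 4: 11000 XOR 10011 = 01011
  pos 5: 10110 XOR 10011 = 00101
  pos 7: 10100 XOR 10011 = 00111
Remainder (last 4 bits) = 0111. This is the CRC / FCS.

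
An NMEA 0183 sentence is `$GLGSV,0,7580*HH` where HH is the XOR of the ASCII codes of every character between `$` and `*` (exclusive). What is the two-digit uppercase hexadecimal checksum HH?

XOR the ASCII codes of the payload characters:
  'G' = 0x47 → acc = 0x47
  'L' = 0x4C → acc = 0x0B
  'G' = 0x47 → acc = 0x4C
  'S' = 0x53 → acc = 0x1F
  'V' = 0x56 → acc = 0x49
  ',' = 0x2C → acc = 0x65
  '0' = 0x30 → acc = 0x55
  ',' = 0x2C → acc = 0x79
  '7' = 0x37 → acc = 0x4E
  '5' = 0x35 → acc = 0x7B
  '8' = 0x38 → acc = 0x43
  '0' = 0x30 → acc = 0x73
Checksum = 0x73.

73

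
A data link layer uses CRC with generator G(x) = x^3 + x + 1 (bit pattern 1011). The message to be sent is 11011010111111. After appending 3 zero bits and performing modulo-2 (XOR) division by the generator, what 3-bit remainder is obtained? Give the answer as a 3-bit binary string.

011

Append 3 zeros: 11011010111111000. Divide by 1011 (XOR where the leading bit is 1):
  pos 0: 1101 XOR 1011 = 0110
  pos 1: 1101 XOR 1011 = 0110
  pos 2: 1100 XOR 1011 = 0111
  pos 3: 1111 XOR 1011 = 0100
  pos 4: 1000 XOR 1011 = 0011
  pos 6: 1111 XOR 1011 = 0100
  pos 7: 1001 XOR 1011 = 0010
  pos 9: 1011 XOR 1011 = 0000
  pos 13: 1000 XOR 1011 = 0011
Remainder (last 3 bits) = 011. This is the CRC / FCS.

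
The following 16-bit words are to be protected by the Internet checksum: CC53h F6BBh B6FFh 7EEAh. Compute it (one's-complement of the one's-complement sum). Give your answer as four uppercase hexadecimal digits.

One's-complement addition (fold any carry out of bit 15 back into bit 0):
  0xCC53 + 0xF6BB = 0x1C30E → wrap carry → 0xC30F
  0xC30F + 0xB6FF = 0x17A0E → wrap carry → 0x7A0F
  0x7A0F + 0x7EEA = 0x0F8F9
One's-complement sum = 0xF8F9.
Checksum = ~0xF8F9 & 0xFFFF = 0x0706.

0706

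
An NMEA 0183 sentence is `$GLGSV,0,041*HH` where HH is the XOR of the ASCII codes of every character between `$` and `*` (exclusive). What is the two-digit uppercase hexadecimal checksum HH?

XOR the ASCII codes of the payload characters:
  'G' = 0x47 → acc = 0x47
  'L' = 0x4C → acc = 0x0B
  'G' = 0x47 → acc = 0x4C
  'S' = 0x53 → acc = 0x1F
  'V' = 0x56 → acc = 0x49
  ',' = 0x2C → acc = 0x65
  '0' = 0x30 → acc = 0x55
  ',' = 0x2C → acc = 0x79
  '0' = 0x30 → acc = 0x49
  '4' = 0x34 → acc = 0x7D
  '1' = 0x31 → acc = 0x4C
Checksum = 0x4C.

4C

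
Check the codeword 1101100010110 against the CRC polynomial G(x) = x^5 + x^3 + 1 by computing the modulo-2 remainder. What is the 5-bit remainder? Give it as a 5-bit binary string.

Modulo-2 division of 1101100010110 by 101001:
  pos 0: 110110 XOR 101001 = 011111
  pos 1: 111110 XOR 101001 = 010111
  pos 2: 101110 XOR 101001 = 000111
  pos 5: 111101 XOR 101001 = 010100
  pos 6: 101001 XOR 101001 = 000000
Remainder = 00000 (zero — the frame passes the CRC check).

00000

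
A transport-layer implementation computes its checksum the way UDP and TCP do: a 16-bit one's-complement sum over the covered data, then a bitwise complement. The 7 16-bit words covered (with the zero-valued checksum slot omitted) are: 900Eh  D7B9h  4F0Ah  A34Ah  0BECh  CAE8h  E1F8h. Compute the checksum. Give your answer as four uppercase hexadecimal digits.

ED14

One's-complement addition (fold any carry out of bit 15 back into bit 0):
  0x900E + 0xD7B9 = 0x167C7 → wrap carry → 0x67C8
  0x67C8 + 0x4F0A = 0x0B6D2
  0xB6D2 + 0xA34A = 0x15A1C → wrap carry → 0x5A1D
  0x5A1D + 0x0BEC = 0x06609
  0x6609 + 0xCAE8 = 0x130F1 → wrap carry → 0x30F2
  0x30F2 + 0xE1F8 = 0x112EA → wrap carry → 0x12EB
One's-complement sum = 0x12EB.
Checksum = ~0x12EB & 0xFFFF = 0xED14.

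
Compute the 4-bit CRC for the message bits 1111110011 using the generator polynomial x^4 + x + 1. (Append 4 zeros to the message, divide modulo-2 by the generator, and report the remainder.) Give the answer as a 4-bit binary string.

0001

Append 4 zeros: 11111100110000. Divide by 10011 (XOR where the leading bit is 1):
  pos 0: 11111 XOR 10011 = 01100
  pos 1: 11001 XOR 10011 = 01010
  pos 2: 10100 XOR 10011 = 00111
  pos 4: 11101 XOR 10011 = 01110
  pos 5: 11101 XOR 10011 = 01110
  pos 6: 11100 XOR 10011 = 01111
  pos 7: 11110 XOR 10011 = 01101
  pos 8: 11010 XOR 10011 = 01001
  pos 9: 10010 XOR 10011 = 00001
Remainder (last 4 bits) = 0001. This is the CRC / FCS.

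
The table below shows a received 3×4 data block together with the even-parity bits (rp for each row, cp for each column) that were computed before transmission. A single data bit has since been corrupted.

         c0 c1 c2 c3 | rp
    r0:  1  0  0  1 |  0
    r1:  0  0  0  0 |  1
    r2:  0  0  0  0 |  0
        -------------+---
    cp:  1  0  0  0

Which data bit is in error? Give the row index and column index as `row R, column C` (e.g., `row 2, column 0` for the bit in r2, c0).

row 1, column 3

Recompute each row's even parity and compare to rp:
  r0: data parity 0, sent rp 0 → ok
  r1: data parity 0, sent rp 1 → mismatch
  r2: data parity 0, sent rp 0 → ok
Recompute each column's even parity and compare to cp:
  c0: data parity 1, sent cp 1 → ok
  c1: data parity 0, sent cp 0 → ok
  c2: data parity 0, sent cp 0 → ok
  c3: data parity 1, sent cp 0 → mismatch
Exactly one row (r1) and one column (c3) fail → the flipped bit is at their intersection.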